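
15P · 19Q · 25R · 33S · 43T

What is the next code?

55U

First component — differences are 4, 6, 8, … (increasing by 2 each time): 15, 19, 25, 33, 43 → 55.
Letter: P, Q, R, S, T → U (letters move forward 1 place in the alphabet).
Combining the parts gives 55U.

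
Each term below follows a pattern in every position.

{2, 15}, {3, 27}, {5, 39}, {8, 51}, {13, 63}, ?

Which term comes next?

First component: each term is the sum of the two before it, so 2, 3, 5, 8, 13 → 21.
Second component: +12 each step; 15, 27, 39, 51, 63 → 75.
So the next term is {21, 75}.

{21, 75}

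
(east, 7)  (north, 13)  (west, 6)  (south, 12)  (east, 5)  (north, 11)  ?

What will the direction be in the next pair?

west

Direction: repeats east → north → west → south, so east, north, west, south, east, north → west.
For the second value, alternating steps +6, −7, +6, −7, …: 7, 13, 6, 12, 5, 11 → 4.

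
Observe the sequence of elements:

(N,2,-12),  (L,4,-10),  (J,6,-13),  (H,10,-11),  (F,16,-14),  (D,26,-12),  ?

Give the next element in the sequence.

Letter goes N, L, J, H, F, D → B (letters move back 2 places in the alphabet).
For the second coordinate, each term is the sum of the two before it: 2, 4, 6, 10, 16, 26 → 42.
Third coordinate: -12, -10, -13, -11, -14, -12 → -15 (alternating steps +2, −3, +2, −3, …).
Putting it together: (B,42,-15).

(B,42,-15)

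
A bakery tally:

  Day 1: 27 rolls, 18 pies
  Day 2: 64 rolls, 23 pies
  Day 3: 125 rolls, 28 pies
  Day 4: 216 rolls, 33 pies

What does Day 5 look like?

Rolls — perfect cubes: 3³, 4³, 5³, …: 27, 64, 125, 216 → 343.
Pies: +5 each step, so 18, 23, 28, 33 → 38.
So the next row is 343 rolls, 38 pies.

343 rolls, 38 pies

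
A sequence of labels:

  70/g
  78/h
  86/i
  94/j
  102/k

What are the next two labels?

110/l then 118/m

First component: 70, 78, 86, 94, 102 → 110 → 118 (+8 each step).
For the letter, letters move forward 1 place in the alphabet: g, h, i, j, k → l → m.
Putting the parts together: 110/l and then 118/m.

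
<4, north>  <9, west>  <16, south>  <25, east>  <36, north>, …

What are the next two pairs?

<49, west>, <64, south>

First component: perfect squares: 2², 3², 4², …; 4, 9, 16, 25, 36 → 49 → 64.
For the direction, repeats north → west → south → east: north, west, south, east, north → west → south.
Putting the parts together: <49, west> and then <64, south>.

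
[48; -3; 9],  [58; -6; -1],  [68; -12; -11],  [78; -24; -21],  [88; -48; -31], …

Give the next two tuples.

First coordinate: +10 each step, so 48, 58, 68, 78, 88 → 98 → 108.
Second coordinate: -3, -6, -12, -24, -48 → -96 → -192 (×2 each step).
Third coordinate — together with the first coordinate always sums to 57: 9, -1, -11, -21, -31 → -41 → -51.
Putting the parts together: [98; -96; -41] and then [108; -192; -51].

[98; -96; -41], [108; -192; -51]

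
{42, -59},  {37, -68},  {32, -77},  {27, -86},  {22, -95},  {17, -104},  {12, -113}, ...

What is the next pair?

For the first slot, −5 each step: 42, 37, 32, 27, 22, 17, 12 → 7.
Second slot: -59, -68, -77, -86, -95, -104, -113 → -122 (−9 each step).
So the next pair is {7, -122}.

{7, -122}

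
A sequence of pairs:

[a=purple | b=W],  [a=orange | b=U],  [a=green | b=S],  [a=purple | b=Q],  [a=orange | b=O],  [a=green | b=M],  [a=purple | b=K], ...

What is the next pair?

[a=orange | b=I]

A: repeats purple → orange → green, so purple, orange, green, purple, orange, green, purple → orange.
B: letters move back 2 places in the alphabet; W, U, S, Q, O, M, K → I.
Putting it together: [a=orange | b=I].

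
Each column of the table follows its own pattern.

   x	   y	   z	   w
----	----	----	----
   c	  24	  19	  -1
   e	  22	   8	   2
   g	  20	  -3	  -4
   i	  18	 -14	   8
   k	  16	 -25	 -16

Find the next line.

Column x — letters move forward 2 places in the alphabet: c, e, g, i, k → m.
Column y: −2 each step; 24, 22, 20, 18, 16 → 14.
Column z: 19, 8, -3, -14, -25 → -36 (−11 each step).
For the column w, ×(-2) each step: -1, 2, -4, 8, -16 → 32.
So the next line is m  14  -36  32.

m  14  -36  32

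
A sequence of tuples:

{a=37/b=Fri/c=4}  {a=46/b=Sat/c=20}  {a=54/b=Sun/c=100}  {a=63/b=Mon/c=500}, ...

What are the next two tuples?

A: alternating steps +9, +8, +9, +8, …; 37, 46, 54, 63 → 71 → 80.
B: Fri, Sat, Sun, Mon → Tue → Wed (runs through the weekdays Mon→Sun).
C: 4, 20, 100, 500 → 2500 → 12500 (×5 each step).
So the next two tuples are {a=71/b=Tue/c=2500} and {a=80/b=Wed/c=12500}.

{a=71/b=Tue/c=2500}, {a=80/b=Wed/c=12500}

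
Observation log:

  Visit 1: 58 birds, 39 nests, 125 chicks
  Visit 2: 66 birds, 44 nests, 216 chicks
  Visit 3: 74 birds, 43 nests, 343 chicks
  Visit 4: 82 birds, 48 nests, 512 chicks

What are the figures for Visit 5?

Birds goes 58, 66, 74, 82 → 90 (+8 each step).
Nests — alternating steps +5, −1, +5, −1, …: 39, 44, 43, 48 → 47.
Chicks: perfect cubes: 5³, 6³, 7³, …; 125, 216, 343, 512 → 729.
Putting it together: 90 birds, 47 nests, 729 chicks.

90 birds, 47 nests, 729 chicks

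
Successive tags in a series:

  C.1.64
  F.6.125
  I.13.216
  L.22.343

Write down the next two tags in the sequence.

Letter goes C, F, I, L → O → R (letters move forward 3 places in the alphabet).
Second component — differences are 5, 7, 9, … (increasing by 2 each time): 1, 6, 13, 22 → 33 → 46.
For the third component, perfect cubes: 4³, 5³, 6³, …: 64, 125, 216, 343 → 512 → 729.
So the next two tags are O.33.512 and R.46.729.

O.33.512 then R.46.729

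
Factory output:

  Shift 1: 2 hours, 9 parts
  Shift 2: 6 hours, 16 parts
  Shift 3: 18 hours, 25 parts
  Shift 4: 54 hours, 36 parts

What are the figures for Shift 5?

162 hours, 49 parts

For the hours, ×3 each step: 2, 6, 18, 54 → 162.
Parts: 9, 16, 25, 36 → 49 (perfect squares: 3², 4², 5², …).
So the next line is 162 hours, 49 parts.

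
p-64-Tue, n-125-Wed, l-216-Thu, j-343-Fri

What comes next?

Letter: letters move back 2 places in the alphabet, so p, n, l, j → h.
Second component: perfect cubes: 4³, 5³, 6³, …; 64, 125, 216, 343 → 512.
Day goes Tue, Wed, Thu, Fri → Sat (runs through the weekdays Mon→Sun).
So the next label is h-512-Sat.

h-512-Sat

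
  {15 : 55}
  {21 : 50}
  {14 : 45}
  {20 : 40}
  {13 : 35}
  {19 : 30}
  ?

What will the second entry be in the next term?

First entry: alternating steps +6, −7, +6, −7, …, so 15, 21, 14, 20, 13, 19 → 12.
Second entry goes 55, 50, 45, 40, 35, 30 → 25 (−5 each step).

25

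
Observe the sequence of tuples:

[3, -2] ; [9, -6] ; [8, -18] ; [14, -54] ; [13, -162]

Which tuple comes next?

First entry: alternating steps +6, −1, +6, −1, …, so 3, 9, 8, 14, 13 → 19.
For the second entry, ×3 each step: -2, -6, -18, -54, -162 → -486.
So the next tuple is [19, -486].

[19, -486]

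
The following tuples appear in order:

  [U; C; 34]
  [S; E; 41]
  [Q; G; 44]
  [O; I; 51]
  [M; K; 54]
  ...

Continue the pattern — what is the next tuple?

First letter — letters move back 2 places in the alphabet: U, S, Q, O, M → K.
For the second letter, letters move forward 2 places in the alphabet: C, E, G, I, K → M.
Third component: alternating steps +7, +3, +7, +3, …, so 34, 41, 44, 51, 54 → 61.
Combining the parts gives [K; M; 61].

[K; M; 61]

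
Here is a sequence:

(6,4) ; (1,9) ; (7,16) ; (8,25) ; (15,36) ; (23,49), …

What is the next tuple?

(38,64)

First component: 6, 1, 7, 8, 15, 23 → 38 (each term is the sum of the two before it).
Second component: 4, 9, 16, 25, 36, 49 → 64 (perfect squares: 2², 3², 4², …).
Putting it together: (38,64).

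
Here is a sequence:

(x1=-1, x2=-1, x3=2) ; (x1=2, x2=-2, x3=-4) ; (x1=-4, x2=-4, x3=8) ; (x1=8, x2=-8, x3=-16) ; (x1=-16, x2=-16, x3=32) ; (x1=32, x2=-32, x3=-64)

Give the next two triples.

X1: -1, 2, -4, 8, -16, 32 → -64 → 128 (×(-2) each step).
X2: ×2 each step, so -1, -2, -4, -8, -16, -32 → -64 → -128.
X3 goes 2, -4, 8, -16, 32, -64 → 128 → -256 (×(-2) each step).
Putting the parts together: (x1=-64, x2=-64, x3=128) and then (x1=128, x2=-128, x3=-256).

(x1=-64, x2=-64, x3=128), (x1=128, x2=-128, x3=-256)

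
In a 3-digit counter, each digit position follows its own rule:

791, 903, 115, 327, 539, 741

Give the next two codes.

953, 165

For the first digit, +2 each step, mod 10: 7, 9, 1, 3, 5, 7 → 9 → 1.
For the second digit, +1 each step, mod 10: 9, 0, 1, 2, 3, 4 → 5 → 6.
For the third digit, +2 each step, mod 10: 1, 3, 5, 7, 9, 1 → 3 → 5.
Putting the parts together: 953 and then 165.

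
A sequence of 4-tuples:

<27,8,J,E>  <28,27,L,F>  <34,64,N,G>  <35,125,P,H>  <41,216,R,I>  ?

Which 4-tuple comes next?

<42,343,T,J>

First component: alternating steps +1, +6, +1, +6, …, so 27, 28, 34, 35, 41 → 42.
Second component: perfect cubes: 2³, 3³, 4³, …; 8, 27, 64, 125, 216 → 343.
First letter: J, L, N, P, R → T (letters move forward 2 places in the alphabet).
Second letter: E, F, G, H, I → J (letters move forward 1 place in the alphabet).
Combining the parts gives <42,343,T,J>.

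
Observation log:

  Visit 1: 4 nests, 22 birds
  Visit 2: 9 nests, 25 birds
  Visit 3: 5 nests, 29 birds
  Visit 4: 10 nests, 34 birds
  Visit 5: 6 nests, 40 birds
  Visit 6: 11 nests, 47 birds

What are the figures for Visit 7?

Nests: alternating steps +5, −4, +5, −4, …; 4, 9, 5, 10, 6, 11 → 7.
Birds: differences are 3, 4, 5, … (increasing by 1 each time), so 22, 25, 29, 34, 40, 47 → 55.
Combining the parts gives 7 nests, 55 birds.

7 nests, 55 birds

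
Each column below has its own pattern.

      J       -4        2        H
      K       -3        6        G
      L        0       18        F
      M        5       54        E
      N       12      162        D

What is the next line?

First letter: J, K, L, M, N → O (letters move forward 1 place in the alphabet).
For the second component, differences are 1, 3, 5, … (increasing by 2 each time): -4, -3, 0, 5, 12 → 21.
Third component: ×3 each step, so 2, 6, 18, 54, 162 → 486.
Second letter goes H, G, F, E, D → C (letters move back 1 place in the alphabet).
So the next line is O  21  486  C.

O  21  486  C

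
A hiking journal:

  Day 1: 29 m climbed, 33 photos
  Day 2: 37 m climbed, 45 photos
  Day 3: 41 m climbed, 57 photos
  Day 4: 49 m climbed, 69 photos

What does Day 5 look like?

53 m climbed, 81 photos

M climbed: alternating steps +8, +4, +8, +4, …, so 29, 37, 41, 49 → 53.
Photos: +12 each step; 33, 45, 57, 69 → 81.
So the next row is 53 m climbed, 81 photos.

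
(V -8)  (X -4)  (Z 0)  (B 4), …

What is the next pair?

(D 8)

Letter goes V, X, Z, B → D (letters move forward 2 places in the alphabet, wrapping Z→A).
Second component: +4 each step, so -8, -4, 0, 4 → 8.
Putting it together: (D 8).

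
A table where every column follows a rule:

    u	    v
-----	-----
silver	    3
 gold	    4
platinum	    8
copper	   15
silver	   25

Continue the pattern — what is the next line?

gold  38

Column u goes silver, gold, platinum, copper, silver → gold (repeats silver → gold → platinum → copper).
For the column v, differences are 1, 4, 7, … (increasing by 3 each time): 3, 4, 8, 15, 25 → 38.
So the next line is gold  38.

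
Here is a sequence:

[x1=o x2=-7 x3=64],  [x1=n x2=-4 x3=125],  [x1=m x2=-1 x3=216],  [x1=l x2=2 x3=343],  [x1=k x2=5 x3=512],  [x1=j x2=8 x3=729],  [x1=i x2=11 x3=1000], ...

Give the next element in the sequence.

[x1=h x2=14 x3=1331]

X1: letters move back 1 place in the alphabet; o, n, m, l, k, j, i → h.
X2 goes -7, -4, -1, 2, 5, 8, 11 → 14 (+3 each step).
X3: 64, 125, 216, 343, 512, 729, 1000 → 1331 (perfect cubes: 4³, 5³, 6³, …).
Putting it together: [x1=h x2=14 x3=1331].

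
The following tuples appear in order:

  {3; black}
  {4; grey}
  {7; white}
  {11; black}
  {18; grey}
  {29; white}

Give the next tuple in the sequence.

First part goes 3, 4, 7, 11, 18, 29 → 47 (each term is the sum of the two before it).
Shade: repeats black → grey → white; black, grey, white, black, grey, white → black.
So the next tuple is {47; black}.

{47; black}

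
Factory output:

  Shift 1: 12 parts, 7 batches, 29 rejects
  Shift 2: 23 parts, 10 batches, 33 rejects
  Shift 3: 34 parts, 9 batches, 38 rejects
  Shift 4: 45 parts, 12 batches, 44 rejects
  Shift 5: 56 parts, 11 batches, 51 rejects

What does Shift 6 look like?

67 parts, 14 batches, 59 rejects

Parts — +11 each step: 12, 23, 34, 45, 56 → 67.
Batches: 7, 10, 9, 12, 11 → 14 (alternating steps +3, −1, +3, −1, …).
For the rejects, differences are 4, 5, 6, … (increasing by 1 each time): 29, 33, 38, 44, 51 → 59.
Combining the parts gives 67 parts, 14 batches, 59 rejects.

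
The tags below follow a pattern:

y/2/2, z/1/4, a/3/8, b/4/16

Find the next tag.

c/7/32

For the letter, letters move forward 1 place in the alphabet, wrapping Z→A: y, z, a, b → c.
Second component: 2, 1, 3, 4 → 7 (each term is the sum of the two before it).
Third component: ×2 each step; 2, 4, 8, 16 → 32.
Putting it together: c/7/32.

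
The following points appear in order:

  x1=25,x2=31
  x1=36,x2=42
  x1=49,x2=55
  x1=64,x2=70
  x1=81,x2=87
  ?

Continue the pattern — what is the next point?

X1: 25, 36, 49, 64, 81 → 100 (perfect squares: 5², 6², 7², …).
X2 goes 31, 42, 55, 70, 87 → 106 (always 6 more than the x1).
Combining the parts gives x1=100,x2=106.

x1=100,x2=106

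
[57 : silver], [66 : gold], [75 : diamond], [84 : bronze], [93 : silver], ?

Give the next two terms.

First entry goes 57, 66, 75, 84, 93 → 102 → 111 (+9 each step).
Rank: silver, gold, diamond, bronze, silver → gold → diamond (repeats silver → gold → diamond → bronze).
Putting the parts together: [102 : gold] and then [111 : diamond].

[102 : gold], [111 : diamond]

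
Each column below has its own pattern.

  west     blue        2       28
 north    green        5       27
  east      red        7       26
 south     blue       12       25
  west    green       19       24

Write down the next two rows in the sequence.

Direction: repeats west → north → east → south; west, north, east, south, west → north → east.
Colour: blue, green, red, blue, green → red → blue (repeats blue → green → red).
Third component — each term is the sum of the two before it: 2, 5, 7, 12, 19 → 31 → 50.
Fourth component: 28, 27, 26, 25, 24 → 23 → 22 (−1 each step).
So the next two rows are north  red  31  23 and east  blue  50  22.

north  red  31  23; east  blue  50  22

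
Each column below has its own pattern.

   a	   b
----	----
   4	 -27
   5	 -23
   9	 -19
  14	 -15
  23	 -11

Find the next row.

37  -7

Column a goes 4, 5, 9, 14, 23 → 37 (each term is the sum of the two before it).
Column b: -27, -23, -19, -15, -11 → -7 (+4 each step).
So the next row is 37  -7.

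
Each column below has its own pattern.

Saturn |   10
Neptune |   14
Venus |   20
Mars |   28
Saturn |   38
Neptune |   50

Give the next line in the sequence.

Planet: repeats Saturn → Neptune → Venus → Mars; Saturn, Neptune, Venus, Mars, Saturn, Neptune → Venus.
Second component: differences are 4, 6, 8, … (increasing by 2 each time), so 10, 14, 20, 28, 38, 50 → 64.
So the next line is Venus  64.

Venus  64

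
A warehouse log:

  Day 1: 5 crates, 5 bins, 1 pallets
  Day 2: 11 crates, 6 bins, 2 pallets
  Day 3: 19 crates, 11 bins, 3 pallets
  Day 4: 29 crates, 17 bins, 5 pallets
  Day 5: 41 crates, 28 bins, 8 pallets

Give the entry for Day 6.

Crates: differences are 6, 8, 10, … (increasing by 2 each time), so 5, 11, 19, 29, 41 → 55.
Bins: 5, 6, 11, 17, 28 → 45 (each term is the sum of the two before it).
For the pallets, each term is the sum of the two before it: 1, 2, 3, 5, 8 → 13.
So the next row is 55 crates, 45 bins, 13 pallets.

55 crates, 45 bins, 13 pallets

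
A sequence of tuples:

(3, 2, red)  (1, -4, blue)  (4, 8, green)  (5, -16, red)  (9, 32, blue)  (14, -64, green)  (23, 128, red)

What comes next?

(37, -256, blue)

First value: each term is the sum of the two before it, so 3, 1, 4, 5, 9, 14, 23 → 37.
Second value: ×(-2) each step, so 2, -4, 8, -16, 32, -64, 128 → -256.
Colour — repeats red → blue → green: red, blue, green, red, blue, green, red → blue.
Putting it together: (37, -256, blue).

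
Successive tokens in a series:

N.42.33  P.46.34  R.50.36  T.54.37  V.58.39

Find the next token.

Letter: N, P, R, T, V → X (letters move forward 2 places in the alphabet).
Second component goes 42, 46, 50, 54, 58 → 62 (+4 each step).
Third component: alternating steps +1, +2, +1, +2, …, so 33, 34, 36, 37, 39 → 40.
So the next token is X.62.40.

X.62.40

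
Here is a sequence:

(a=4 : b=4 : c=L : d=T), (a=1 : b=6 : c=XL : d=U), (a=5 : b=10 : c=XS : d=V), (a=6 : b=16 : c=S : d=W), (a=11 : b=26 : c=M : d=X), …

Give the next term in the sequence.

For the a, each term is the sum of the two before it: 4, 1, 5, 6, 11 → 17.
B: each term is the sum of the two before it; 4, 6, 10, 16, 26 → 42.
C: runs through clothing sizes XS→XL, so L, XL, XS, S, M → L.
D goes T, U, V, W, X → Y (letters move forward 1 place in the alphabet).
Combining the parts gives (a=17 : b=42 : c=L : d=Y).

(a=17 : b=42 : c=L : d=Y)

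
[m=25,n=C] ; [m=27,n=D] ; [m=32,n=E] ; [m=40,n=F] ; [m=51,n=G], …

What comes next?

[m=65,n=H]

For the m, differences are 2, 5, 8, … (increasing by 3 each time): 25, 27, 32, 40, 51 → 65.
N goes C, D, E, F, G → H (letters move forward 1 place in the alphabet).
Combining the parts gives [m=65,n=H].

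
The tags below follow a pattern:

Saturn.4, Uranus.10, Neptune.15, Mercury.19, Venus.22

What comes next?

Planet — runs through the planets Mercury→Neptune: Saturn, Uranus, Neptune, Mercury, Venus → Earth.
For the second component, differences are 6, 5, 4, … (decreasing by 1 each time): 4, 10, 15, 19, 22 → 24.
Putting it together: Earth.24.

Earth.24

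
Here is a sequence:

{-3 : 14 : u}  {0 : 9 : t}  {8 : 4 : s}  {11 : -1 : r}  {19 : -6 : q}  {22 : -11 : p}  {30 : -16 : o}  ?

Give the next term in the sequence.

First part: alternating steps +3, +8, +3, +8, …; -3, 0, 8, 11, 19, 22, 30 → 33.
Second part — −5 each step: 14, 9, 4, -1, -6, -11, -16 → -21.
Letter: u, t, s, r, q, p, o → n (letters move back 1 place in the alphabet).
Putting it together: {33 : -21 : n}.

{33 : -21 : n}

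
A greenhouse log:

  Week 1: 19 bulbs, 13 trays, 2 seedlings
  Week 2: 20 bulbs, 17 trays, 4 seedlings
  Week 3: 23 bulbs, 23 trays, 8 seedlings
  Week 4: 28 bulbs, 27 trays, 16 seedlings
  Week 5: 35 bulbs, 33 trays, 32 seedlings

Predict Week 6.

Bulbs: 19, 20, 23, 28, 35 → 44 (differences are 1, 3, 5, … (increasing by 2 each time)).
For the trays, alternating steps +4, +6, +4, +6, …: 13, 17, 23, 27, 33 → 37.
Seedlings goes 2, 4, 8, 16, 32 → 64 (×2 each step).
Combining the parts gives 44 bulbs, 37 trays, 64 seedlings.

44 bulbs, 37 trays, 64 seedlings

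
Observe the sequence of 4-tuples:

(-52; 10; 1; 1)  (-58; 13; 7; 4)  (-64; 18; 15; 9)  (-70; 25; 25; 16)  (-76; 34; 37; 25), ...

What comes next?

First part — −6 each step: -52, -58, -64, -70, -76 → -82.
For the second part, differences are 3, 5, 7, … (increasing by 2 each time): 10, 13, 18, 25, 34 → 45.
Third part: differences are 6, 8, 10, … (increasing by 2 each time), so 1, 7, 15, 25, 37 → 51.
Fourth part: 1, 4, 9, 16, 25 → 36 (always 9 less than the second part).
Combining the parts gives (-82; 45; 51; 36).

(-82; 45; 51; 36)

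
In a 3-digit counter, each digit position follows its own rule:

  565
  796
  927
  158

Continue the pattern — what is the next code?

First digit goes 5, 7, 9, 1 → 3 (+2 each step, mod 10).
For the second digit, +3 each step, mod 10: 6, 9, 2, 5 → 8.
For the third digit, +1 each step, mod 10: 5, 6, 7, 8 → 9.
Combining the parts gives 389.

389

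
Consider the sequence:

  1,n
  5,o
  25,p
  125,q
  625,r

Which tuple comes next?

3125,s

First slot goes 1, 5, 25, 125, 625 → 3125 (×5 each step).
Letter: letters move forward 1 place in the alphabet, so n, o, p, q, r → s.
So the next tuple is 3125,s.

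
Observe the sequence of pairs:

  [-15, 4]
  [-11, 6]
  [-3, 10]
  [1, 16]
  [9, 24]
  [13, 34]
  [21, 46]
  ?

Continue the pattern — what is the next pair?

For the first entry, alternating steps +4, +8, +4, +8, …: -15, -11, -3, 1, 9, 13, 21 → 25.
Second entry goes 4, 6, 10, 16, 24, 34, 46 → 60 (differences are 2, 4, 6, … (increasing by 2 each time)).
Putting it together: [25, 60].

[25, 60]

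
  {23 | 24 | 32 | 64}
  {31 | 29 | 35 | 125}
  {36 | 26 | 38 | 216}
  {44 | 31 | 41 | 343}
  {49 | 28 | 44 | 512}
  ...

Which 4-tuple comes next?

{57 | 33 | 47 | 729}

First slot: alternating steps +8, +5, +8, +5, …, so 23, 31, 36, 44, 49 → 57.
Second slot: 24, 29, 26, 31, 28 → 33 (alternating steps +5, −3, +5, −3, …).
Third slot: 32, 35, 38, 41, 44 → 47 (+3 each step).
Fourth slot — perfect cubes: 4³, 5³, 6³, …: 64, 125, 216, 343, 512 → 729.
Putting it together: {57 | 33 | 47 | 729}.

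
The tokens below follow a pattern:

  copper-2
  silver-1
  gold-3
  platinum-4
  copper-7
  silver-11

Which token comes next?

gold-18

For the metal, repeats copper → silver → gold → platinum: copper, silver, gold, platinum, copper, silver → gold.
Second component: each term is the sum of the two before it; 2, 1, 3, 4, 7, 11 → 18.
So the next token is gold-18.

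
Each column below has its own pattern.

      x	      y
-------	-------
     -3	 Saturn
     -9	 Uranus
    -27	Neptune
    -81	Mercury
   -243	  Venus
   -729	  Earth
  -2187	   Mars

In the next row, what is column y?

For the column y, runs through the planets Mercury→Neptune: Saturn, Uranus, Neptune, Mercury, Venus, Earth, Mars → Jupiter.

Jupiter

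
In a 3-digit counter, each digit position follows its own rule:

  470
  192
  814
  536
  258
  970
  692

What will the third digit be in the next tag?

Third digit goes 0, 2, 4, 6, 8, 0, 2 → 4 (+2 each step, mod 10).

4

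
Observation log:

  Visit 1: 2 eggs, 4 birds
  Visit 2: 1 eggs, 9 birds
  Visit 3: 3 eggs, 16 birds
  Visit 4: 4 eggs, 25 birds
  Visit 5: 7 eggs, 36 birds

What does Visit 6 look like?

11 eggs, 49 birds

Eggs: each term is the sum of the two before it; 2, 1, 3, 4, 7 → 11.
Birds: perfect squares: 2², 3², 4², …, so 4, 9, 16, 25, 36 → 49.
Putting it together: 11 eggs, 49 birds.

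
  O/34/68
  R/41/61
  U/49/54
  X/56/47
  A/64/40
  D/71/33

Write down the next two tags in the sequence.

Letter: letters move forward 3 places in the alphabet, wrapping Z→A; O, R, U, X, A, D → G → J.
For the second component, alternating steps +7, +8, +7, +8, …: 34, 41, 49, 56, 64, 71 → 79 → 86.
For the third component, −7 each step: 68, 61, 54, 47, 40, 33 → 26 → 19.
So the next two tags are G/79/26 and J/86/19.

G/79/26, J/86/19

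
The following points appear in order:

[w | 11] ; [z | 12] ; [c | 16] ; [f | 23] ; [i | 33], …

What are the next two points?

[l | 46], [o | 62]

Letter — letters move forward 3 places in the alphabet, wrapping Z→A: w, z, c, f, i → l → o.
Second component: differences are 1, 4, 7, … (increasing by 3 each time); 11, 12, 16, 23, 33 → 46 → 62.
Putting the parts together: [l | 46] and then [o | 62].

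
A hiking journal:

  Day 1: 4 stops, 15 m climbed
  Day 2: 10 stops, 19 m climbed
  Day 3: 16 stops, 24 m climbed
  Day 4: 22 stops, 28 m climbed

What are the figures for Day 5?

28 stops, 33 m climbed

Stops: +6 each step, so 4, 10, 16, 22 → 28.
M climbed goes 15, 19, 24, 28 → 33 (alternating steps +4, +5, +4, +5, …).
Putting it together: 28 stops, 33 m climbed.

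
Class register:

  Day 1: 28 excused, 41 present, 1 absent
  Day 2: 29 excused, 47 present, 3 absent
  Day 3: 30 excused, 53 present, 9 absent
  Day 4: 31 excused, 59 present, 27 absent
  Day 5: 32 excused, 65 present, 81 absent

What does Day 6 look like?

33 excused, 71 present, 243 absent

Excused goes 28, 29, 30, 31, 32 → 33 (+1 each step).
For the present, +6 each step: 41, 47, 53, 59, 65 → 71.
Absent: ×3 each step; 1, 3, 9, 27, 81 → 243.
So the next line is 33 excused, 71 present, 243 absent.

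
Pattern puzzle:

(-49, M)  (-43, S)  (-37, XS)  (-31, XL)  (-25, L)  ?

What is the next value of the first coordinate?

For the first coordinate, +6 each step: -49, -43, -37, -31, -25 → -19.
Size: M, S, XS, XL, L → M (runs backward through clothing sizes XS→XL).

-19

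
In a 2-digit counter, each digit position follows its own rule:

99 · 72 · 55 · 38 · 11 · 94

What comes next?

77

First digit goes 9, 7, 5, 3, 1, 9 → 7 (−2 each step, mod 10).
For the second digit, +3 each step, mod 10: 9, 2, 5, 8, 1, 4 → 7.
So the next token is 77.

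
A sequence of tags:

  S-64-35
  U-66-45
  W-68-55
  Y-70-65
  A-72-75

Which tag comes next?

C-74-85

Letter — letters move forward 2 places in the alphabet, wrapping Z→A: S, U, W, Y, A → C.
Second component — +2 each step: 64, 66, 68, 70, 72 → 74.
Third component: +10 each step; 35, 45, 55, 65, 75 → 85.
Putting it together: C-74-85.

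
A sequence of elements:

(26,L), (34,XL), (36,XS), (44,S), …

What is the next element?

First component: alternating steps +8, +2, +8, +2, …; 26, 34, 36, 44 → 46.
For the size, runs through clothing sizes XS→XL: L, XL, XS, S → M.
Combining the parts gives (46,M).

(46,M)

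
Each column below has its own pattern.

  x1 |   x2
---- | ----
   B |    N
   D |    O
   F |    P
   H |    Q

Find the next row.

Column x1: letters move forward 2 places in the alphabet; B, D, F, H → J.
Column x2 — letters move forward 1 place in the alphabet: N, O, P, Q → R.
Putting it together: J  R.

J  R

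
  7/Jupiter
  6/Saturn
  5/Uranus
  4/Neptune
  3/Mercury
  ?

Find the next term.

First entry: 7, 6, 5, 4, 3 → 2 (−1 each step).
Planet: runs through the planets Mercury→Neptune, so Jupiter, Saturn, Uranus, Neptune, Mercury → Venus.
Putting it together: 2/Venus.

2/Venus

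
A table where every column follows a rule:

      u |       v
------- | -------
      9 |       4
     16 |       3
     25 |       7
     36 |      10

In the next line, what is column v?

17

Column v: each term is the sum of the two before it; 4, 3, 7, 10 → 17.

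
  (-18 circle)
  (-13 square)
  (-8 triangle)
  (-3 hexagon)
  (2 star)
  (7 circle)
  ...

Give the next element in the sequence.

(12 square)

First value: +5 each step, so -18, -13, -8, -3, 2, 7 → 12.
Shape: circle, square, triangle, hexagon, star, circle → square (repeats circle → square → triangle → hexagon → star).
Combining the parts gives (12 square).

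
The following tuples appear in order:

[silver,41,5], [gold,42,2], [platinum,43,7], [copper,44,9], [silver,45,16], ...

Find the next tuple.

[gold,46,25]

Metal: silver, gold, platinum, copper, silver → gold (repeats silver → gold → platinum → copper).
For the second entry, +1 each step: 41, 42, 43, 44, 45 → 46.
Third entry: each term is the sum of the two before it, so 5, 2, 7, 9, 16 → 25.
Putting it together: [gold,46,25].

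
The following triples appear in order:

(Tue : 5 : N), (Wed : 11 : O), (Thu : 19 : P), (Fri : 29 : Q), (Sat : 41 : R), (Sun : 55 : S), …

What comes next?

Day: Tue, Wed, Thu, Fri, Sat, Sun → Mon (runs through the weekdays Mon→Sun).
Second coordinate goes 5, 11, 19, 29, 41, 55 → 71 (differences are 6, 8, 10, … (increasing by 2 each time)).
Letter — letters move forward 1 place in the alphabet: N, O, P, Q, R, S → T.
So the next triple is (Mon : 71 : T).

(Mon : 71 : T)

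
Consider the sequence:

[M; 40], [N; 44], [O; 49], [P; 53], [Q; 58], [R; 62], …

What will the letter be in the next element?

S

Letter — letters move forward 1 place in the alphabet: M, N, O, P, Q, R → S.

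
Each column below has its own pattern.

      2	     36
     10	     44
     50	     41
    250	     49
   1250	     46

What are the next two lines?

6250  54; 31250  51

First component: ×5 each step; 2, 10, 50, 250, 1250 → 6250 → 31250.
Second component — alternating steps +8, −3, +8, −3, …: 36, 44, 41, 49, 46 → 54 → 51.
Putting the parts together: 6250  54 and then 31250  51.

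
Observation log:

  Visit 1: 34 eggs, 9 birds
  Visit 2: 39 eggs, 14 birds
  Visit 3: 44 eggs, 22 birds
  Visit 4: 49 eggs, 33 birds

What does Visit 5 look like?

Eggs: 34, 39, 44, 49 → 54 (+5 each step).
Birds — differences are 5, 8, 11, … (increasing by 3 each time): 9, 14, 22, 33 → 47.
Putting it together: 54 eggs, 47 birds.

54 eggs, 47 birds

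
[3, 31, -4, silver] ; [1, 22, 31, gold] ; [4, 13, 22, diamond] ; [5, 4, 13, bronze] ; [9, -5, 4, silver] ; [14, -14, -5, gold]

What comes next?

[23, -23, -14, diamond]

For the first part, each term is the sum of the two before it: 3, 1, 4, 5, 9, 14 → 23.
Second part: −9 each step; 31, 22, 13, 4, -5, -14 → -23.
Third part: -4, 31, 22, 13, 4, -5 → -14 (always the previous value of the second part).
Rank — repeats silver → gold → diamond → bronze: silver, gold, diamond, bronze, silver, gold → diamond.
Putting it together: [23, -23, -14, diamond].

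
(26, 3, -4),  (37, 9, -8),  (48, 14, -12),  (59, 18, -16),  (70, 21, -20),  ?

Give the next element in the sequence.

First component: 26, 37, 48, 59, 70 → 81 (+11 each step).
For the second component, differences are 6, 5, 4, … (decreasing by 1 each time): 3, 9, 14, 18, 21 → 23.
Third component — −4 each step: -4, -8, -12, -16, -20 → -24.
Combining the parts gives (81, 23, -24).

(81, 23, -24)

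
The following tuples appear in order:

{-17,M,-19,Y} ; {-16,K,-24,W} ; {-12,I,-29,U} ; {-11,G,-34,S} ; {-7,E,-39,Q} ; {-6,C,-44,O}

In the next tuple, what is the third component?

Third component: -19, -24, -29, -34, -39, -44 → -49 (−5 each step).

-49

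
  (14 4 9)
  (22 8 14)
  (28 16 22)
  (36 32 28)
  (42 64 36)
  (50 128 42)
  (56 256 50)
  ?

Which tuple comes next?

First entry: alternating steps +8, +6, +8, +6, …; 14, 22, 28, 36, 42, 50, 56 → 64.
Second entry: 4, 8, 16, 32, 64, 128, 256 → 512 (×2 each step).
Third entry — always the previous value of the first entry: 9, 14, 22, 28, 36, 42, 50 → 56.
Putting it together: (64 512 56).

(64 512 56)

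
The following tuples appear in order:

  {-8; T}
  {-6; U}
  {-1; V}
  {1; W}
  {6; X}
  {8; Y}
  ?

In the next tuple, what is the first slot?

First slot: alternating steps +2, +5, +2, +5, …, so -8, -6, -1, 1, 6, 8 → 13.
Letter goes T, U, V, W, X, Y → Z (letters move forward 1 place in the alphabet).

13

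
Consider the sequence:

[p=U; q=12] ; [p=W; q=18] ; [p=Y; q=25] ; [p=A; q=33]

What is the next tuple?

[p=C; q=42]

P: U, W, Y, A → C (letters move forward 2 places in the alphabet, wrapping Z→A).
For the q, differences are 6, 7, 8, … (increasing by 1 each time): 12, 18, 25, 33 → 42.
So the next tuple is [p=C; q=42].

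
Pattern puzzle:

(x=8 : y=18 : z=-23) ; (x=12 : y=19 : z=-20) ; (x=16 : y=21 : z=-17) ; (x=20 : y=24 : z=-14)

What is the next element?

X: +4 each step; 8, 12, 16, 20 → 24.
Y goes 18, 19, 21, 24 → 28 (differences are 1, 2, 3, … (increasing by 1 each time)).
Z: -23, -20, -17, -14 → -11 (+3 each step).
Combining the parts gives (x=24 : y=28 : z=-11).

(x=24 : y=28 : z=-11)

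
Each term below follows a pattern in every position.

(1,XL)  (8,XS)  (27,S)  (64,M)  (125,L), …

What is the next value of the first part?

216

First part: 1, 8, 27, 64, 125 → 216 (perfect cubes: 1³, 2³, 3³, …).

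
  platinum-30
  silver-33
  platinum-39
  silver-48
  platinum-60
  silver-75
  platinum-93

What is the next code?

Metal goes platinum, silver, platinum, silver, platinum, silver, platinum → silver (alternates platinum ↔ silver).
Second component: 30, 33, 39, 48, 60, 75, 93 → 114 (differences are 3, 6, 9, … (increasing by 3 each time)).
Putting it together: silver-114.

silver-114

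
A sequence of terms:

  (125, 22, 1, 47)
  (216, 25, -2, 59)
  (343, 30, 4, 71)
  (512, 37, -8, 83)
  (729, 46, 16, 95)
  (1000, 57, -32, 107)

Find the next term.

First part — perfect cubes: 5³, 6³, 7³, …: 125, 216, 343, 512, 729, 1000 → 1331.
For the second part, differences are 3, 5, 7, … (increasing by 2 each time): 22, 25, 30, 37, 46, 57 → 70.
Third part: ×(-2) each step; 1, -2, 4, -8, 16, -32 → 64.
Fourth part: +12 each step; 47, 59, 71, 83, 95, 107 → 119.
Combining the parts gives (1331, 70, 64, 119).

(1331, 70, 64, 119)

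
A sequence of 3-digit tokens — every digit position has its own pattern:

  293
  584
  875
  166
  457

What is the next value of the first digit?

7

First digit: +3 each step, mod 10; 2, 5, 8, 1, 4 → 7.
Second digit — −1 each step, mod 10: 9, 8, 7, 6, 5 → 4.
Third digit: +1 each step, mod 10; 3, 4, 5, 6, 7 → 8.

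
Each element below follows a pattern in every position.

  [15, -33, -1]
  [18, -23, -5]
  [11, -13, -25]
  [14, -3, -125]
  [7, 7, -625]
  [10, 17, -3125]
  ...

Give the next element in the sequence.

For the first component, alternating steps +3, −7, +3, −7, …: 15, 18, 11, 14, 7, 10 → 3.
Second component: -33, -23, -13, -3, 7, 17 → 27 (+10 each step).
Third component: -1, -5, -25, -125, -625, -3125 → -15625 (×5 each step).
So the next element is [3, 27, -15625].

[3, 27, -15625]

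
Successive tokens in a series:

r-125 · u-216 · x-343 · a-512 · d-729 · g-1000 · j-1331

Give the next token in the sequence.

Letter: r, u, x, a, d, g, j → m (letters move forward 3 places in the alphabet, wrapping Z→A).
Second component — perfect cubes: 5³, 6³, 7³, …: 125, 216, 343, 512, 729, 1000, 1331 → 1728.
So the next token is m-1728.

m-1728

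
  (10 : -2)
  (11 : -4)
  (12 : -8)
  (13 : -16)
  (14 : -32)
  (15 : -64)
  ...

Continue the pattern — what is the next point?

(16 : -128)

First coordinate: +1 each step; 10, 11, 12, 13, 14, 15 → 16.
Second coordinate goes -2, -4, -8, -16, -32, -64 → -128 (×2 each step).
Combining the parts gives (16 : -128).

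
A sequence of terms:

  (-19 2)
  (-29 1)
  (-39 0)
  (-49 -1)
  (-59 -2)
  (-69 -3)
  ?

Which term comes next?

(-79 -4)

For the first component, −10 each step: -19, -29, -39, -49, -59, -69 → -79.
Second component: −1 each step; 2, 1, 0, -1, -2, -3 → -4.
So the next term is (-79 -4).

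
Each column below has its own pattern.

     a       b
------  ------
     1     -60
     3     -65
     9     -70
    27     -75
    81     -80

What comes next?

For the column a, ×3 each step: 1, 3, 9, 27, 81 → 243.
Column b: -60, -65, -70, -75, -80 → -85 (−5 each step).
Putting it together: 243  -85.

243  -85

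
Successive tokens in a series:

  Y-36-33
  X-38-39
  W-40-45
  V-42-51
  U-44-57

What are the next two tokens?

Letter — letters move back 1 place in the alphabet: Y, X, W, V, U → T → S.
Second component: +2 each step, so 36, 38, 40, 42, 44 → 46 → 48.
Third component goes 33, 39, 45, 51, 57 → 63 → 69 (+6 each step).
Putting the parts together: T-46-63 and then S-48-69.

T-46-63 then S-48-69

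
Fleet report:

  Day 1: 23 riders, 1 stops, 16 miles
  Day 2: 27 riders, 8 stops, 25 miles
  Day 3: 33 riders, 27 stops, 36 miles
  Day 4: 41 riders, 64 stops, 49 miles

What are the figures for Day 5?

Riders: 23, 27, 33, 41 → 51 (differences are 4, 6, 8, … (increasing by 2 each time)).
Stops: perfect cubes: 1³, 2³, 3³, …; 1, 8, 27, 64 → 125.
Miles — perfect squares: 4², 5², 6², …: 16, 25, 36, 49 → 64.
Combining the parts gives 51 riders, 125 stops, 64 miles.

51 riders, 125 stops, 64 miles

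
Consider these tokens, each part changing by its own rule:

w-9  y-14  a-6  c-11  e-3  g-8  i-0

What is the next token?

Letter: letters move forward 2 places in the alphabet, wrapping Z→A, so w, y, a, c, e, g, i → k.
Second component goes 9, 14, 6, 11, 3, 8, 0 → 5 (alternating steps +5, −8, +5, −8, …).
So the next token is k-5.

k-5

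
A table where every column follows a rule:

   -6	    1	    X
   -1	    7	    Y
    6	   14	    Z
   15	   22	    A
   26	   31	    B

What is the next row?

39  41  C

First component: differences are 5, 7, 9, … (increasing by 2 each time); -6, -1, 6, 15, 26 → 39.
For the second component, differences are 6, 7, 8, … (increasing by 1 each time): 1, 7, 14, 22, 31 → 41.
Letter: letters move forward 1 place in the alphabet, wrapping Z→A, so X, Y, Z, A, B → C.
So the next row is 39  41  C.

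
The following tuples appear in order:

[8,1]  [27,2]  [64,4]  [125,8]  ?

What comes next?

First component: perfect cubes: 2³, 3³, 4³, …; 8, 27, 64, 125 → 216.
Second component: ×2 each step; 1, 2, 4, 8 → 16.
Combining the parts gives [216,16].

[216,16]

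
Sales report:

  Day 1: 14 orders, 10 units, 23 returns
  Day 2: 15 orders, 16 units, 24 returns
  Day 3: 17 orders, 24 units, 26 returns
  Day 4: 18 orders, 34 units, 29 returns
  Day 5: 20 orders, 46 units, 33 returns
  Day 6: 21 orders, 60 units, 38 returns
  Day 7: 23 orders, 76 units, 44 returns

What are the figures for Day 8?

24 orders, 94 units, 51 returns

Orders: alternating steps +1, +2, +1, +2, …, so 14, 15, 17, 18, 20, 21, 23 → 24.
Units: 10, 16, 24, 34, 46, 60, 76 → 94 (differences are 6, 8, 10, … (increasing by 2 each time)).
Returns: 23, 24, 26, 29, 33, 38, 44 → 51 (differences are 1, 2, 3, … (increasing by 1 each time)).
Combining the parts gives 24 orders, 94 units, 51 returns.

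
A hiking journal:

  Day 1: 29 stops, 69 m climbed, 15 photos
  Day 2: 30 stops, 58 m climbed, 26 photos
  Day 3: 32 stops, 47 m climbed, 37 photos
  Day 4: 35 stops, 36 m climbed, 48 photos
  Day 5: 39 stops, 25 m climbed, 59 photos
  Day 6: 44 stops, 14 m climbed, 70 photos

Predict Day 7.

50 stops, 3 m climbed, 81 photos

Stops: differences are 1, 2, 3, … (increasing by 1 each time), so 29, 30, 32, 35, 39, 44 → 50.
For the m climbed, −11 each step: 69, 58, 47, 36, 25, 14 → 3.
Photos: together with the m climbed always sums to 84; 15, 26, 37, 48, 59, 70 → 81.
Putting it together: 50 stops, 3 m climbed, 81 photos.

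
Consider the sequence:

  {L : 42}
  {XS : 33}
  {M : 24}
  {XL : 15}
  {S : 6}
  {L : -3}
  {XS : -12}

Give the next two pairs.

{M : -21}, {XL : -30}

Size goes L, XS, M, XL, S, L, XS → M → XL (repeats L → XS → M → XL → S).
Second part: 42, 33, 24, 15, 6, -3, -12 → -21 → -30 (−9 each step).
Putting the parts together: {M : -21} and then {XL : -30}.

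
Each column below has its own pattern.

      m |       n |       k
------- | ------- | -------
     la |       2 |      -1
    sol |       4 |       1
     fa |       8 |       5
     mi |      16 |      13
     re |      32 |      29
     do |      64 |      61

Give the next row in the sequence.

ti  128  125

Column m: runs backward through the solfège scale do→ti; la, sol, fa, mi, re, do → ti.
Column n — ×2 each step: 2, 4, 8, 16, 32, 64 → 128.
Column k: always 3 less than the column n, so -1, 1, 5, 13, 29, 61 → 125.
So the next row is ti  128  125.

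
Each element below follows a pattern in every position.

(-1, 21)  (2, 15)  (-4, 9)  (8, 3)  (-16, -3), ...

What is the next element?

(32, -9)

First component: ×(-2) each step; -1, 2, -4, 8, -16 → 32.
Second component: −6 each step, so 21, 15, 9, 3, -3 → -9.
So the next element is (32, -9).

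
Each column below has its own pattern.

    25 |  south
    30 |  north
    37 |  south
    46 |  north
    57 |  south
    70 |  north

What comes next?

85  south

First component: 25, 30, 37, 46, 57, 70 → 85 (differences are 5, 7, 9, … (increasing by 2 each time)).
For the direction, alternates south ↔ north: south, north, south, north, south, north → south.
Combining the parts gives 85  south.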